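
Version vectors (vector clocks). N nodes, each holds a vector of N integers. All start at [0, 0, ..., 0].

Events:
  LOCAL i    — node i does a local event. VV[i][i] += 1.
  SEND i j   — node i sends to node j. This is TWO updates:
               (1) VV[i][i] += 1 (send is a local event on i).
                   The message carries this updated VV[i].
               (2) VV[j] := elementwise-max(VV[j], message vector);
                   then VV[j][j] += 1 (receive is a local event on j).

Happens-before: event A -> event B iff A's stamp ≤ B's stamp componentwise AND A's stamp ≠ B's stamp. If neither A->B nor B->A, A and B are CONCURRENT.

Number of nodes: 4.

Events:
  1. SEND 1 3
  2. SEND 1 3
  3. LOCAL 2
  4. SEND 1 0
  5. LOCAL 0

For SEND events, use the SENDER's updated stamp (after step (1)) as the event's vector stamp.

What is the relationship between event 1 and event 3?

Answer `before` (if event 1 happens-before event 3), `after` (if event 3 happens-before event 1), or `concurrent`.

Initial: VV[0]=[0, 0, 0, 0]
Initial: VV[1]=[0, 0, 0, 0]
Initial: VV[2]=[0, 0, 0, 0]
Initial: VV[3]=[0, 0, 0, 0]
Event 1: SEND 1->3: VV[1][1]++ -> VV[1]=[0, 1, 0, 0], msg_vec=[0, 1, 0, 0]; VV[3]=max(VV[3],msg_vec) then VV[3][3]++ -> VV[3]=[0, 1, 0, 1]
Event 2: SEND 1->3: VV[1][1]++ -> VV[1]=[0, 2, 0, 0], msg_vec=[0, 2, 0, 0]; VV[3]=max(VV[3],msg_vec) then VV[3][3]++ -> VV[3]=[0, 2, 0, 2]
Event 3: LOCAL 2: VV[2][2]++ -> VV[2]=[0, 0, 1, 0]
Event 4: SEND 1->0: VV[1][1]++ -> VV[1]=[0, 3, 0, 0], msg_vec=[0, 3, 0, 0]; VV[0]=max(VV[0],msg_vec) then VV[0][0]++ -> VV[0]=[1, 3, 0, 0]
Event 5: LOCAL 0: VV[0][0]++ -> VV[0]=[2, 3, 0, 0]
Event 1 stamp: [0, 1, 0, 0]
Event 3 stamp: [0, 0, 1, 0]
[0, 1, 0, 0] <= [0, 0, 1, 0]? False
[0, 0, 1, 0] <= [0, 1, 0, 0]? False
Relation: concurrent

Answer: concurrent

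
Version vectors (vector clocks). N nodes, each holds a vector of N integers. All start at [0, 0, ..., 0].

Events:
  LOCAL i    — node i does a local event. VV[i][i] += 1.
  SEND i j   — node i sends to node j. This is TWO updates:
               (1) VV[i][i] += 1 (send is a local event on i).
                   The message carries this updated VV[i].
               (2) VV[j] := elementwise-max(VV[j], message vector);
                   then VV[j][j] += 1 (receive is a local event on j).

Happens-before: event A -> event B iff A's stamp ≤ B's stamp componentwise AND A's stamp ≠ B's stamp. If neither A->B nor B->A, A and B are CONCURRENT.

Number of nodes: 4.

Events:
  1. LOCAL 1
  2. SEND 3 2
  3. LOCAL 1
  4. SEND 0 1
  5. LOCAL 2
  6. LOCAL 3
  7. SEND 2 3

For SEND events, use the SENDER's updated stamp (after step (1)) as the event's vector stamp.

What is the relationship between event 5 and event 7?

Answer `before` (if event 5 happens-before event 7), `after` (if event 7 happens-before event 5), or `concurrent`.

Initial: VV[0]=[0, 0, 0, 0]
Initial: VV[1]=[0, 0, 0, 0]
Initial: VV[2]=[0, 0, 0, 0]
Initial: VV[3]=[0, 0, 0, 0]
Event 1: LOCAL 1: VV[1][1]++ -> VV[1]=[0, 1, 0, 0]
Event 2: SEND 3->2: VV[3][3]++ -> VV[3]=[0, 0, 0, 1], msg_vec=[0, 0, 0, 1]; VV[2]=max(VV[2],msg_vec) then VV[2][2]++ -> VV[2]=[0, 0, 1, 1]
Event 3: LOCAL 1: VV[1][1]++ -> VV[1]=[0, 2, 0, 0]
Event 4: SEND 0->1: VV[0][0]++ -> VV[0]=[1, 0, 0, 0], msg_vec=[1, 0, 0, 0]; VV[1]=max(VV[1],msg_vec) then VV[1][1]++ -> VV[1]=[1, 3, 0, 0]
Event 5: LOCAL 2: VV[2][2]++ -> VV[2]=[0, 0, 2, 1]
Event 6: LOCAL 3: VV[3][3]++ -> VV[3]=[0, 0, 0, 2]
Event 7: SEND 2->3: VV[2][2]++ -> VV[2]=[0, 0, 3, 1], msg_vec=[0, 0, 3, 1]; VV[3]=max(VV[3],msg_vec) then VV[3][3]++ -> VV[3]=[0, 0, 3, 3]
Event 5 stamp: [0, 0, 2, 1]
Event 7 stamp: [0, 0, 3, 1]
[0, 0, 2, 1] <= [0, 0, 3, 1]? True
[0, 0, 3, 1] <= [0, 0, 2, 1]? False
Relation: before

Answer: before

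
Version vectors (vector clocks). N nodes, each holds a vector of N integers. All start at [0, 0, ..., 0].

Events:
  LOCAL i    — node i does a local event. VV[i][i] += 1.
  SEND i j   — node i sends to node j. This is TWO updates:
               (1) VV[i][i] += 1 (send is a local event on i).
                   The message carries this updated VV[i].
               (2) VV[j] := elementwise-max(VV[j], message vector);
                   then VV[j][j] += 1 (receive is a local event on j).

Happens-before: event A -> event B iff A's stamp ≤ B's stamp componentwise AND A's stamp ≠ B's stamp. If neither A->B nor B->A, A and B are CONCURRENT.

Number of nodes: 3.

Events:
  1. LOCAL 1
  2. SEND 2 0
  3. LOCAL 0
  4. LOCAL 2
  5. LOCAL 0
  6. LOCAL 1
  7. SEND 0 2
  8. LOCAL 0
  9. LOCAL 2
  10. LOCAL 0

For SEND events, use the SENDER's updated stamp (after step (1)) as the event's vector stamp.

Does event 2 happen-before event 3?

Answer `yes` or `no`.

Initial: VV[0]=[0, 0, 0]
Initial: VV[1]=[0, 0, 0]
Initial: VV[2]=[0, 0, 0]
Event 1: LOCAL 1: VV[1][1]++ -> VV[1]=[0, 1, 0]
Event 2: SEND 2->0: VV[2][2]++ -> VV[2]=[0, 0, 1], msg_vec=[0, 0, 1]; VV[0]=max(VV[0],msg_vec) then VV[0][0]++ -> VV[0]=[1, 0, 1]
Event 3: LOCAL 0: VV[0][0]++ -> VV[0]=[2, 0, 1]
Event 4: LOCAL 2: VV[2][2]++ -> VV[2]=[0, 0, 2]
Event 5: LOCAL 0: VV[0][0]++ -> VV[0]=[3, 0, 1]
Event 6: LOCAL 1: VV[1][1]++ -> VV[1]=[0, 2, 0]
Event 7: SEND 0->2: VV[0][0]++ -> VV[0]=[4, 0, 1], msg_vec=[4, 0, 1]; VV[2]=max(VV[2],msg_vec) then VV[2][2]++ -> VV[2]=[4, 0, 3]
Event 8: LOCAL 0: VV[0][0]++ -> VV[0]=[5, 0, 1]
Event 9: LOCAL 2: VV[2][2]++ -> VV[2]=[4, 0, 4]
Event 10: LOCAL 0: VV[0][0]++ -> VV[0]=[6, 0, 1]
Event 2 stamp: [0, 0, 1]
Event 3 stamp: [2, 0, 1]
[0, 0, 1] <= [2, 0, 1]? True. Equal? False. Happens-before: True

Answer: yes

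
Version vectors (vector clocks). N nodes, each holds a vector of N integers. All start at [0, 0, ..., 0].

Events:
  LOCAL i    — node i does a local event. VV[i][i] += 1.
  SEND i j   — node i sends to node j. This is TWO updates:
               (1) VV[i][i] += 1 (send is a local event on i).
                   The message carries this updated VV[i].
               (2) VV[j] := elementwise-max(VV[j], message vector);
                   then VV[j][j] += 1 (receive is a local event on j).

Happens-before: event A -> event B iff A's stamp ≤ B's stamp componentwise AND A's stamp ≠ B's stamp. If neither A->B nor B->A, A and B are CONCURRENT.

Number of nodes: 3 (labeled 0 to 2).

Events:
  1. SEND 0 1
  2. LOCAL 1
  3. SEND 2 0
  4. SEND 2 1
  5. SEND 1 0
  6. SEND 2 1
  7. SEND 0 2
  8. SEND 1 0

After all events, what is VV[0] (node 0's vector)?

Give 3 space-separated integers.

Answer: 5 6 3

Derivation:
Initial: VV[0]=[0, 0, 0]
Initial: VV[1]=[0, 0, 0]
Initial: VV[2]=[0, 0, 0]
Event 1: SEND 0->1: VV[0][0]++ -> VV[0]=[1, 0, 0], msg_vec=[1, 0, 0]; VV[1]=max(VV[1],msg_vec) then VV[1][1]++ -> VV[1]=[1, 1, 0]
Event 2: LOCAL 1: VV[1][1]++ -> VV[1]=[1, 2, 0]
Event 3: SEND 2->0: VV[2][2]++ -> VV[2]=[0, 0, 1], msg_vec=[0, 0, 1]; VV[0]=max(VV[0],msg_vec) then VV[0][0]++ -> VV[0]=[2, 0, 1]
Event 4: SEND 2->1: VV[2][2]++ -> VV[2]=[0, 0, 2], msg_vec=[0, 0, 2]; VV[1]=max(VV[1],msg_vec) then VV[1][1]++ -> VV[1]=[1, 3, 2]
Event 5: SEND 1->0: VV[1][1]++ -> VV[1]=[1, 4, 2], msg_vec=[1, 4, 2]; VV[0]=max(VV[0],msg_vec) then VV[0][0]++ -> VV[0]=[3, 4, 2]
Event 6: SEND 2->1: VV[2][2]++ -> VV[2]=[0, 0, 3], msg_vec=[0, 0, 3]; VV[1]=max(VV[1],msg_vec) then VV[1][1]++ -> VV[1]=[1, 5, 3]
Event 7: SEND 0->2: VV[0][0]++ -> VV[0]=[4, 4, 2], msg_vec=[4, 4, 2]; VV[2]=max(VV[2],msg_vec) then VV[2][2]++ -> VV[2]=[4, 4, 4]
Event 8: SEND 1->0: VV[1][1]++ -> VV[1]=[1, 6, 3], msg_vec=[1, 6, 3]; VV[0]=max(VV[0],msg_vec) then VV[0][0]++ -> VV[0]=[5, 6, 3]
Final vectors: VV[0]=[5, 6, 3]; VV[1]=[1, 6, 3]; VV[2]=[4, 4, 4]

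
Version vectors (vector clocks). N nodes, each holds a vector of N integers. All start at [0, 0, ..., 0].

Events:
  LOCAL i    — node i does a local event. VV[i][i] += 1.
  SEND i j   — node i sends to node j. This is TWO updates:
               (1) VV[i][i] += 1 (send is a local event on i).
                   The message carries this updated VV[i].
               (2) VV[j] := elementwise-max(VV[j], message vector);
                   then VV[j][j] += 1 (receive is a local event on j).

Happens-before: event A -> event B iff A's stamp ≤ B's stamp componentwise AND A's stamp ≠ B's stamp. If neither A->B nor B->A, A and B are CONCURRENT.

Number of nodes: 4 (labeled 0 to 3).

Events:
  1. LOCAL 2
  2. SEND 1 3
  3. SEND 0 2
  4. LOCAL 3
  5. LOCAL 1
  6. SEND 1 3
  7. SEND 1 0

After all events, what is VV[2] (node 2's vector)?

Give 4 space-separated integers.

Answer: 1 0 2 0

Derivation:
Initial: VV[0]=[0, 0, 0, 0]
Initial: VV[1]=[0, 0, 0, 0]
Initial: VV[2]=[0, 0, 0, 0]
Initial: VV[3]=[0, 0, 0, 0]
Event 1: LOCAL 2: VV[2][2]++ -> VV[2]=[0, 0, 1, 0]
Event 2: SEND 1->3: VV[1][1]++ -> VV[1]=[0, 1, 0, 0], msg_vec=[0, 1, 0, 0]; VV[3]=max(VV[3],msg_vec) then VV[3][3]++ -> VV[3]=[0, 1, 0, 1]
Event 3: SEND 0->2: VV[0][0]++ -> VV[0]=[1, 0, 0, 0], msg_vec=[1, 0, 0, 0]; VV[2]=max(VV[2],msg_vec) then VV[2][2]++ -> VV[2]=[1, 0, 2, 0]
Event 4: LOCAL 3: VV[3][3]++ -> VV[3]=[0, 1, 0, 2]
Event 5: LOCAL 1: VV[1][1]++ -> VV[1]=[0, 2, 0, 0]
Event 6: SEND 1->3: VV[1][1]++ -> VV[1]=[0, 3, 0, 0], msg_vec=[0, 3, 0, 0]; VV[3]=max(VV[3],msg_vec) then VV[3][3]++ -> VV[3]=[0, 3, 0, 3]
Event 7: SEND 1->0: VV[1][1]++ -> VV[1]=[0, 4, 0, 0], msg_vec=[0, 4, 0, 0]; VV[0]=max(VV[0],msg_vec) then VV[0][0]++ -> VV[0]=[2, 4, 0, 0]
Final vectors: VV[0]=[2, 4, 0, 0]; VV[1]=[0, 4, 0, 0]; VV[2]=[1, 0, 2, 0]; VV[3]=[0, 3, 0, 3]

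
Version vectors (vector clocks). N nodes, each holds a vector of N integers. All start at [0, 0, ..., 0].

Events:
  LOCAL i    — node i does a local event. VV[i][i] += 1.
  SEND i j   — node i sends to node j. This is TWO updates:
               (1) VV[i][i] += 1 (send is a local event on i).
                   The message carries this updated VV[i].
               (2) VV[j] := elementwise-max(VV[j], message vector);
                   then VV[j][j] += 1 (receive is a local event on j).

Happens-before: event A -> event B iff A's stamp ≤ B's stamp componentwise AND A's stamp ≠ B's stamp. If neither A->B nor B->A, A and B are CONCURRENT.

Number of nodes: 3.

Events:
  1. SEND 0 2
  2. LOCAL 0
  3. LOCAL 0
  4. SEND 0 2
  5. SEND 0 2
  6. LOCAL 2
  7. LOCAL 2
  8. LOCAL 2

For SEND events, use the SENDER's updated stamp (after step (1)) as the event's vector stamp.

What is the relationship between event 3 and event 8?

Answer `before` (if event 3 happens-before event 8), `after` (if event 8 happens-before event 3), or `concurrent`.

Initial: VV[0]=[0, 0, 0]
Initial: VV[1]=[0, 0, 0]
Initial: VV[2]=[0, 0, 0]
Event 1: SEND 0->2: VV[0][0]++ -> VV[0]=[1, 0, 0], msg_vec=[1, 0, 0]; VV[2]=max(VV[2],msg_vec) then VV[2][2]++ -> VV[2]=[1, 0, 1]
Event 2: LOCAL 0: VV[0][0]++ -> VV[0]=[2, 0, 0]
Event 3: LOCAL 0: VV[0][0]++ -> VV[0]=[3, 0, 0]
Event 4: SEND 0->2: VV[0][0]++ -> VV[0]=[4, 0, 0], msg_vec=[4, 0, 0]; VV[2]=max(VV[2],msg_vec) then VV[2][2]++ -> VV[2]=[4, 0, 2]
Event 5: SEND 0->2: VV[0][0]++ -> VV[0]=[5, 0, 0], msg_vec=[5, 0, 0]; VV[2]=max(VV[2],msg_vec) then VV[2][2]++ -> VV[2]=[5, 0, 3]
Event 6: LOCAL 2: VV[2][2]++ -> VV[2]=[5, 0, 4]
Event 7: LOCAL 2: VV[2][2]++ -> VV[2]=[5, 0, 5]
Event 8: LOCAL 2: VV[2][2]++ -> VV[2]=[5, 0, 6]
Event 3 stamp: [3, 0, 0]
Event 8 stamp: [5, 0, 6]
[3, 0, 0] <= [5, 0, 6]? True
[5, 0, 6] <= [3, 0, 0]? False
Relation: before

Answer: before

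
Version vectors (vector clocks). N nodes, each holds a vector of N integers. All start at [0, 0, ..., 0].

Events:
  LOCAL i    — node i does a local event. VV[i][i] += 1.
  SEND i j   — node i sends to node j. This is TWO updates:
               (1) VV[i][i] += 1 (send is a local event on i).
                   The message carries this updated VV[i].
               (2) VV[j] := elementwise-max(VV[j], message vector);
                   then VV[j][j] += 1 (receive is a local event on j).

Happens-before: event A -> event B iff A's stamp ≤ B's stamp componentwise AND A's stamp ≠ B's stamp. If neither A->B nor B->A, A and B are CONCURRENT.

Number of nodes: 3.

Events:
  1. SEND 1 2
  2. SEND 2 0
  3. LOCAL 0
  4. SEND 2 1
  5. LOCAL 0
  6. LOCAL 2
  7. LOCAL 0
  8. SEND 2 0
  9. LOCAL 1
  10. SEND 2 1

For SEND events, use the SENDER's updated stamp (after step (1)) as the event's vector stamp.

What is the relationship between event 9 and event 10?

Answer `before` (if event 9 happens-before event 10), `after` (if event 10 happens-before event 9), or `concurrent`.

Initial: VV[0]=[0, 0, 0]
Initial: VV[1]=[0, 0, 0]
Initial: VV[2]=[0, 0, 0]
Event 1: SEND 1->2: VV[1][1]++ -> VV[1]=[0, 1, 0], msg_vec=[0, 1, 0]; VV[2]=max(VV[2],msg_vec) then VV[2][2]++ -> VV[2]=[0, 1, 1]
Event 2: SEND 2->0: VV[2][2]++ -> VV[2]=[0, 1, 2], msg_vec=[0, 1, 2]; VV[0]=max(VV[0],msg_vec) then VV[0][0]++ -> VV[0]=[1, 1, 2]
Event 3: LOCAL 0: VV[0][0]++ -> VV[0]=[2, 1, 2]
Event 4: SEND 2->1: VV[2][2]++ -> VV[2]=[0, 1, 3], msg_vec=[0, 1, 3]; VV[1]=max(VV[1],msg_vec) then VV[1][1]++ -> VV[1]=[0, 2, 3]
Event 5: LOCAL 0: VV[0][0]++ -> VV[0]=[3, 1, 2]
Event 6: LOCAL 2: VV[2][2]++ -> VV[2]=[0, 1, 4]
Event 7: LOCAL 0: VV[0][0]++ -> VV[0]=[4, 1, 2]
Event 8: SEND 2->0: VV[2][2]++ -> VV[2]=[0, 1, 5], msg_vec=[0, 1, 5]; VV[0]=max(VV[0],msg_vec) then VV[0][0]++ -> VV[0]=[5, 1, 5]
Event 9: LOCAL 1: VV[1][1]++ -> VV[1]=[0, 3, 3]
Event 10: SEND 2->1: VV[2][2]++ -> VV[2]=[0, 1, 6], msg_vec=[0, 1, 6]; VV[1]=max(VV[1],msg_vec) then VV[1][1]++ -> VV[1]=[0, 4, 6]
Event 9 stamp: [0, 3, 3]
Event 10 stamp: [0, 1, 6]
[0, 3, 3] <= [0, 1, 6]? False
[0, 1, 6] <= [0, 3, 3]? False
Relation: concurrent

Answer: concurrent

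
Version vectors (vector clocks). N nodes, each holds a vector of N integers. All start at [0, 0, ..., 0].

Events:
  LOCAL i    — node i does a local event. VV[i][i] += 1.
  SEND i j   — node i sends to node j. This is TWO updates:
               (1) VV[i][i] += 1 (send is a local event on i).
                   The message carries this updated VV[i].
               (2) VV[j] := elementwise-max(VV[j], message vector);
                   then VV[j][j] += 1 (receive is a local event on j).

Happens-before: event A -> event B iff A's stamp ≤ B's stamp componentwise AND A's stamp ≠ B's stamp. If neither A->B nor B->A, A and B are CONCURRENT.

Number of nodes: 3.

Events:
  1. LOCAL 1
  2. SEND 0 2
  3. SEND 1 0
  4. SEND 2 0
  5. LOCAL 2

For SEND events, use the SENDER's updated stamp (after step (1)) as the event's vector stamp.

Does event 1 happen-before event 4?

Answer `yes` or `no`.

Answer: no

Derivation:
Initial: VV[0]=[0, 0, 0]
Initial: VV[1]=[0, 0, 0]
Initial: VV[2]=[0, 0, 0]
Event 1: LOCAL 1: VV[1][1]++ -> VV[1]=[0, 1, 0]
Event 2: SEND 0->2: VV[0][0]++ -> VV[0]=[1, 0, 0], msg_vec=[1, 0, 0]; VV[2]=max(VV[2],msg_vec) then VV[2][2]++ -> VV[2]=[1, 0, 1]
Event 3: SEND 1->0: VV[1][1]++ -> VV[1]=[0, 2, 0], msg_vec=[0, 2, 0]; VV[0]=max(VV[0],msg_vec) then VV[0][0]++ -> VV[0]=[2, 2, 0]
Event 4: SEND 2->0: VV[2][2]++ -> VV[2]=[1, 0, 2], msg_vec=[1, 0, 2]; VV[0]=max(VV[0],msg_vec) then VV[0][0]++ -> VV[0]=[3, 2, 2]
Event 5: LOCAL 2: VV[2][2]++ -> VV[2]=[1, 0, 3]
Event 1 stamp: [0, 1, 0]
Event 4 stamp: [1, 0, 2]
[0, 1, 0] <= [1, 0, 2]? False. Equal? False. Happens-before: False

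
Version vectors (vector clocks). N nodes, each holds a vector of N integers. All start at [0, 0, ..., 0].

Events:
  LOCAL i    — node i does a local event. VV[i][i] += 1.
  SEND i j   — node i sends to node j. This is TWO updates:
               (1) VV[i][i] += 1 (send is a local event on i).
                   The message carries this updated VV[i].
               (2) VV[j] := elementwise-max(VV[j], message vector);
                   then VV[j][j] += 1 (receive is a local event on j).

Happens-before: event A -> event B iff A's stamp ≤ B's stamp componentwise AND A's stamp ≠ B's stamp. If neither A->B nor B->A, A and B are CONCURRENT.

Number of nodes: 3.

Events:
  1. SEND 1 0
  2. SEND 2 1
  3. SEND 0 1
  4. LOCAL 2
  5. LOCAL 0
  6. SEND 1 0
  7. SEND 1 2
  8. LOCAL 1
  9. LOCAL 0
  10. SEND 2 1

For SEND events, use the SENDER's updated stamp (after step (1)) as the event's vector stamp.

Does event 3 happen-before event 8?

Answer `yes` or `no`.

Initial: VV[0]=[0, 0, 0]
Initial: VV[1]=[0, 0, 0]
Initial: VV[2]=[0, 0, 0]
Event 1: SEND 1->0: VV[1][1]++ -> VV[1]=[0, 1, 0], msg_vec=[0, 1, 0]; VV[0]=max(VV[0],msg_vec) then VV[0][0]++ -> VV[0]=[1, 1, 0]
Event 2: SEND 2->1: VV[2][2]++ -> VV[2]=[0, 0, 1], msg_vec=[0, 0, 1]; VV[1]=max(VV[1],msg_vec) then VV[1][1]++ -> VV[1]=[0, 2, 1]
Event 3: SEND 0->1: VV[0][0]++ -> VV[0]=[2, 1, 0], msg_vec=[2, 1, 0]; VV[1]=max(VV[1],msg_vec) then VV[1][1]++ -> VV[1]=[2, 3, 1]
Event 4: LOCAL 2: VV[2][2]++ -> VV[2]=[0, 0, 2]
Event 5: LOCAL 0: VV[0][0]++ -> VV[0]=[3, 1, 0]
Event 6: SEND 1->0: VV[1][1]++ -> VV[1]=[2, 4, 1], msg_vec=[2, 4, 1]; VV[0]=max(VV[0],msg_vec) then VV[0][0]++ -> VV[0]=[4, 4, 1]
Event 7: SEND 1->2: VV[1][1]++ -> VV[1]=[2, 5, 1], msg_vec=[2, 5, 1]; VV[2]=max(VV[2],msg_vec) then VV[2][2]++ -> VV[2]=[2, 5, 3]
Event 8: LOCAL 1: VV[1][1]++ -> VV[1]=[2, 6, 1]
Event 9: LOCAL 0: VV[0][0]++ -> VV[0]=[5, 4, 1]
Event 10: SEND 2->1: VV[2][2]++ -> VV[2]=[2, 5, 4], msg_vec=[2, 5, 4]; VV[1]=max(VV[1],msg_vec) then VV[1][1]++ -> VV[1]=[2, 7, 4]
Event 3 stamp: [2, 1, 0]
Event 8 stamp: [2, 6, 1]
[2, 1, 0] <= [2, 6, 1]? True. Equal? False. Happens-before: True

Answer: yes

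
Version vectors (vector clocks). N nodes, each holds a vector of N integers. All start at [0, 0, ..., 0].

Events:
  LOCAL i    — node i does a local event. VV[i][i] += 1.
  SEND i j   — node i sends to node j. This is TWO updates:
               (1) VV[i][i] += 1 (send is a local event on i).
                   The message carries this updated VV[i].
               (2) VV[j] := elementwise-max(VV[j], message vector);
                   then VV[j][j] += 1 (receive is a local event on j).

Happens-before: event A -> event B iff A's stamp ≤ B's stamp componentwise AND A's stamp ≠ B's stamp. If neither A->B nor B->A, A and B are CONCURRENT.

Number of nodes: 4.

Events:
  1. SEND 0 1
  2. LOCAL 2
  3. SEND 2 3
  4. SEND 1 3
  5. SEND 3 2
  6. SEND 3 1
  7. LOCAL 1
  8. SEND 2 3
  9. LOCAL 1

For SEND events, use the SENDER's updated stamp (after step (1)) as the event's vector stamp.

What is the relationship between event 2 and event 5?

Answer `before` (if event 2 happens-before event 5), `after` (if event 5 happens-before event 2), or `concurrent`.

Initial: VV[0]=[0, 0, 0, 0]
Initial: VV[1]=[0, 0, 0, 0]
Initial: VV[2]=[0, 0, 0, 0]
Initial: VV[3]=[0, 0, 0, 0]
Event 1: SEND 0->1: VV[0][0]++ -> VV[0]=[1, 0, 0, 0], msg_vec=[1, 0, 0, 0]; VV[1]=max(VV[1],msg_vec) then VV[1][1]++ -> VV[1]=[1, 1, 0, 0]
Event 2: LOCAL 2: VV[2][2]++ -> VV[2]=[0, 0, 1, 0]
Event 3: SEND 2->3: VV[2][2]++ -> VV[2]=[0, 0, 2, 0], msg_vec=[0, 0, 2, 0]; VV[3]=max(VV[3],msg_vec) then VV[3][3]++ -> VV[3]=[0, 0, 2, 1]
Event 4: SEND 1->3: VV[1][1]++ -> VV[1]=[1, 2, 0, 0], msg_vec=[1, 2, 0, 0]; VV[3]=max(VV[3],msg_vec) then VV[3][3]++ -> VV[3]=[1, 2, 2, 2]
Event 5: SEND 3->2: VV[3][3]++ -> VV[3]=[1, 2, 2, 3], msg_vec=[1, 2, 2, 3]; VV[2]=max(VV[2],msg_vec) then VV[2][2]++ -> VV[2]=[1, 2, 3, 3]
Event 6: SEND 3->1: VV[3][3]++ -> VV[3]=[1, 2, 2, 4], msg_vec=[1, 2, 2, 4]; VV[1]=max(VV[1],msg_vec) then VV[1][1]++ -> VV[1]=[1, 3, 2, 4]
Event 7: LOCAL 1: VV[1][1]++ -> VV[1]=[1, 4, 2, 4]
Event 8: SEND 2->3: VV[2][2]++ -> VV[2]=[1, 2, 4, 3], msg_vec=[1, 2, 4, 3]; VV[3]=max(VV[3],msg_vec) then VV[3][3]++ -> VV[3]=[1, 2, 4, 5]
Event 9: LOCAL 1: VV[1][1]++ -> VV[1]=[1, 5, 2, 4]
Event 2 stamp: [0, 0, 1, 0]
Event 5 stamp: [1, 2, 2, 3]
[0, 0, 1, 0] <= [1, 2, 2, 3]? True
[1, 2, 2, 3] <= [0, 0, 1, 0]? False
Relation: before

Answer: before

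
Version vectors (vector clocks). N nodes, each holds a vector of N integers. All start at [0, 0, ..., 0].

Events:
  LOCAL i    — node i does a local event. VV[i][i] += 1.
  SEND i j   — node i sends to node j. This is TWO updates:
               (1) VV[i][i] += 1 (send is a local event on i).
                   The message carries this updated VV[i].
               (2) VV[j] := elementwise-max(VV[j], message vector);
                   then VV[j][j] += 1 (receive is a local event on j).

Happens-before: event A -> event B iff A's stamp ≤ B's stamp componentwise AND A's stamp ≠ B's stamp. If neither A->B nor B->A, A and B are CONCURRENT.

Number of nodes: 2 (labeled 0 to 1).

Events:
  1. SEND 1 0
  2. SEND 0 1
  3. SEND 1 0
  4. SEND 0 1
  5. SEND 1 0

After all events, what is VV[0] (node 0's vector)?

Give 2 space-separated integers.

Initial: VV[0]=[0, 0]
Initial: VV[1]=[0, 0]
Event 1: SEND 1->0: VV[1][1]++ -> VV[1]=[0, 1], msg_vec=[0, 1]; VV[0]=max(VV[0],msg_vec) then VV[0][0]++ -> VV[0]=[1, 1]
Event 2: SEND 0->1: VV[0][0]++ -> VV[0]=[2, 1], msg_vec=[2, 1]; VV[1]=max(VV[1],msg_vec) then VV[1][1]++ -> VV[1]=[2, 2]
Event 3: SEND 1->0: VV[1][1]++ -> VV[1]=[2, 3], msg_vec=[2, 3]; VV[0]=max(VV[0],msg_vec) then VV[0][0]++ -> VV[0]=[3, 3]
Event 4: SEND 0->1: VV[0][0]++ -> VV[0]=[4, 3], msg_vec=[4, 3]; VV[1]=max(VV[1],msg_vec) then VV[1][1]++ -> VV[1]=[4, 4]
Event 5: SEND 1->0: VV[1][1]++ -> VV[1]=[4, 5], msg_vec=[4, 5]; VV[0]=max(VV[0],msg_vec) then VV[0][0]++ -> VV[0]=[5, 5]
Final vectors: VV[0]=[5, 5]; VV[1]=[4, 5]

Answer: 5 5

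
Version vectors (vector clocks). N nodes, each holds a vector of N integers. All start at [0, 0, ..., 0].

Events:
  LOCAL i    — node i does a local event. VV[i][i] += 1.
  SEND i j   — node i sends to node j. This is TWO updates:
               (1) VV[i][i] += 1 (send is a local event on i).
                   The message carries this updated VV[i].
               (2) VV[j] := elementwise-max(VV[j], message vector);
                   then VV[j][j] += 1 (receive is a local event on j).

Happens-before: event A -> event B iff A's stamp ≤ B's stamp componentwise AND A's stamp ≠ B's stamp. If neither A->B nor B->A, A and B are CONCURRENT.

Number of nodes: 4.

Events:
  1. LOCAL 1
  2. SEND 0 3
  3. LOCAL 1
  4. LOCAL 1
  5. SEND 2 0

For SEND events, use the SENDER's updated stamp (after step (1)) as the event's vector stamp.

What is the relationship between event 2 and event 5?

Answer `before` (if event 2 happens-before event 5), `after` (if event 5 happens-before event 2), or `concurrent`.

Initial: VV[0]=[0, 0, 0, 0]
Initial: VV[1]=[0, 0, 0, 0]
Initial: VV[2]=[0, 0, 0, 0]
Initial: VV[3]=[0, 0, 0, 0]
Event 1: LOCAL 1: VV[1][1]++ -> VV[1]=[0, 1, 0, 0]
Event 2: SEND 0->3: VV[0][0]++ -> VV[0]=[1, 0, 0, 0], msg_vec=[1, 0, 0, 0]; VV[3]=max(VV[3],msg_vec) then VV[3][3]++ -> VV[3]=[1, 0, 0, 1]
Event 3: LOCAL 1: VV[1][1]++ -> VV[1]=[0, 2, 0, 0]
Event 4: LOCAL 1: VV[1][1]++ -> VV[1]=[0, 3, 0, 0]
Event 5: SEND 2->0: VV[2][2]++ -> VV[2]=[0, 0, 1, 0], msg_vec=[0, 0, 1, 0]; VV[0]=max(VV[0],msg_vec) then VV[0][0]++ -> VV[0]=[2, 0, 1, 0]
Event 2 stamp: [1, 0, 0, 0]
Event 5 stamp: [0, 0, 1, 0]
[1, 0, 0, 0] <= [0, 0, 1, 0]? False
[0, 0, 1, 0] <= [1, 0, 0, 0]? False
Relation: concurrent

Answer: concurrent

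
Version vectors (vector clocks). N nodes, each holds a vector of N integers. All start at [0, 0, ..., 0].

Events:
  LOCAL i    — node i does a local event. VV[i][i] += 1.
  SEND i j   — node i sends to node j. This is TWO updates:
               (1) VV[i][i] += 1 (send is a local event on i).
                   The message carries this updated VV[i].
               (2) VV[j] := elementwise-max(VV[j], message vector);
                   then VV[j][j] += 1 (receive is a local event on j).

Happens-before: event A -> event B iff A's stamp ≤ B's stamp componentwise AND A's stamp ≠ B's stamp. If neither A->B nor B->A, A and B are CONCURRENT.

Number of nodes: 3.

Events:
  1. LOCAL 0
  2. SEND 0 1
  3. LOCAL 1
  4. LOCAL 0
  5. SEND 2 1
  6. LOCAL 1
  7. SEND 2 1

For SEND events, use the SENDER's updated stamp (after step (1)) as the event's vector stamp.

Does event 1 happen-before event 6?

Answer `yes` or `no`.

Initial: VV[0]=[0, 0, 0]
Initial: VV[1]=[0, 0, 0]
Initial: VV[2]=[0, 0, 0]
Event 1: LOCAL 0: VV[0][0]++ -> VV[0]=[1, 0, 0]
Event 2: SEND 0->1: VV[0][0]++ -> VV[0]=[2, 0, 0], msg_vec=[2, 0, 0]; VV[1]=max(VV[1],msg_vec) then VV[1][1]++ -> VV[1]=[2, 1, 0]
Event 3: LOCAL 1: VV[1][1]++ -> VV[1]=[2, 2, 0]
Event 4: LOCAL 0: VV[0][0]++ -> VV[0]=[3, 0, 0]
Event 5: SEND 2->1: VV[2][2]++ -> VV[2]=[0, 0, 1], msg_vec=[0, 0, 1]; VV[1]=max(VV[1],msg_vec) then VV[1][1]++ -> VV[1]=[2, 3, 1]
Event 6: LOCAL 1: VV[1][1]++ -> VV[1]=[2, 4, 1]
Event 7: SEND 2->1: VV[2][2]++ -> VV[2]=[0, 0, 2], msg_vec=[0, 0, 2]; VV[1]=max(VV[1],msg_vec) then VV[1][1]++ -> VV[1]=[2, 5, 2]
Event 1 stamp: [1, 0, 0]
Event 6 stamp: [2, 4, 1]
[1, 0, 0] <= [2, 4, 1]? True. Equal? False. Happens-before: True

Answer: yes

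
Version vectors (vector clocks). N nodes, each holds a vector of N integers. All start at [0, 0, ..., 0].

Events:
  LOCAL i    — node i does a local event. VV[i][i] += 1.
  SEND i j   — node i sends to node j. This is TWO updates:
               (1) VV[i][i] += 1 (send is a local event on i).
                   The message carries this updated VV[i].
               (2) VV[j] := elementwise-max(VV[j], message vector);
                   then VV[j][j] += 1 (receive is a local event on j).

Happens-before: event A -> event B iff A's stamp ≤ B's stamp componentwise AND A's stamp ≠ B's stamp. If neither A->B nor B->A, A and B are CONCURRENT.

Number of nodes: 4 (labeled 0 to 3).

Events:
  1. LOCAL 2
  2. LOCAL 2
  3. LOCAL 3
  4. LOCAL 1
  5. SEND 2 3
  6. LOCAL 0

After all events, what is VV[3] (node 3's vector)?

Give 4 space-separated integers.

Answer: 0 0 3 2

Derivation:
Initial: VV[0]=[0, 0, 0, 0]
Initial: VV[1]=[0, 0, 0, 0]
Initial: VV[2]=[0, 0, 0, 0]
Initial: VV[3]=[0, 0, 0, 0]
Event 1: LOCAL 2: VV[2][2]++ -> VV[2]=[0, 0, 1, 0]
Event 2: LOCAL 2: VV[2][2]++ -> VV[2]=[0, 0, 2, 0]
Event 3: LOCAL 3: VV[3][3]++ -> VV[3]=[0, 0, 0, 1]
Event 4: LOCAL 1: VV[1][1]++ -> VV[1]=[0, 1, 0, 0]
Event 5: SEND 2->3: VV[2][2]++ -> VV[2]=[0, 0, 3, 0], msg_vec=[0, 0, 3, 0]; VV[3]=max(VV[3],msg_vec) then VV[3][3]++ -> VV[3]=[0, 0, 3, 2]
Event 6: LOCAL 0: VV[0][0]++ -> VV[0]=[1, 0, 0, 0]
Final vectors: VV[0]=[1, 0, 0, 0]; VV[1]=[0, 1, 0, 0]; VV[2]=[0, 0, 3, 0]; VV[3]=[0, 0, 3, 2]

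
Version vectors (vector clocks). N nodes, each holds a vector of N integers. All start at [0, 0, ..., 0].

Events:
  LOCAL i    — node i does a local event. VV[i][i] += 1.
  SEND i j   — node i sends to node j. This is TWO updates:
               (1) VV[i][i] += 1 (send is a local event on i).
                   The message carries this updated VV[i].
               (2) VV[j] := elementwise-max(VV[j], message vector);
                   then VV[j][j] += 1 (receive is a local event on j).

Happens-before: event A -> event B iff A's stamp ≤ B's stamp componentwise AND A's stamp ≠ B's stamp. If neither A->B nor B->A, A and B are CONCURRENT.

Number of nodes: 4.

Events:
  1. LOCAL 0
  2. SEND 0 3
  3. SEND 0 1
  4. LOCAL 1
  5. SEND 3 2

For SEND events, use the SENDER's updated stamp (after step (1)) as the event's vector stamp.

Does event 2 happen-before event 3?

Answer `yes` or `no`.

Initial: VV[0]=[0, 0, 0, 0]
Initial: VV[1]=[0, 0, 0, 0]
Initial: VV[2]=[0, 0, 0, 0]
Initial: VV[3]=[0, 0, 0, 0]
Event 1: LOCAL 0: VV[0][0]++ -> VV[0]=[1, 0, 0, 0]
Event 2: SEND 0->3: VV[0][0]++ -> VV[0]=[2, 0, 0, 0], msg_vec=[2, 0, 0, 0]; VV[3]=max(VV[3],msg_vec) then VV[3][3]++ -> VV[3]=[2, 0, 0, 1]
Event 3: SEND 0->1: VV[0][0]++ -> VV[0]=[3, 0, 0, 0], msg_vec=[3, 0, 0, 0]; VV[1]=max(VV[1],msg_vec) then VV[1][1]++ -> VV[1]=[3, 1, 0, 0]
Event 4: LOCAL 1: VV[1][1]++ -> VV[1]=[3, 2, 0, 0]
Event 5: SEND 3->2: VV[3][3]++ -> VV[3]=[2, 0, 0, 2], msg_vec=[2, 0, 0, 2]; VV[2]=max(VV[2],msg_vec) then VV[2][2]++ -> VV[2]=[2, 0, 1, 2]
Event 2 stamp: [2, 0, 0, 0]
Event 3 stamp: [3, 0, 0, 0]
[2, 0, 0, 0] <= [3, 0, 0, 0]? True. Equal? False. Happens-before: True

Answer: yes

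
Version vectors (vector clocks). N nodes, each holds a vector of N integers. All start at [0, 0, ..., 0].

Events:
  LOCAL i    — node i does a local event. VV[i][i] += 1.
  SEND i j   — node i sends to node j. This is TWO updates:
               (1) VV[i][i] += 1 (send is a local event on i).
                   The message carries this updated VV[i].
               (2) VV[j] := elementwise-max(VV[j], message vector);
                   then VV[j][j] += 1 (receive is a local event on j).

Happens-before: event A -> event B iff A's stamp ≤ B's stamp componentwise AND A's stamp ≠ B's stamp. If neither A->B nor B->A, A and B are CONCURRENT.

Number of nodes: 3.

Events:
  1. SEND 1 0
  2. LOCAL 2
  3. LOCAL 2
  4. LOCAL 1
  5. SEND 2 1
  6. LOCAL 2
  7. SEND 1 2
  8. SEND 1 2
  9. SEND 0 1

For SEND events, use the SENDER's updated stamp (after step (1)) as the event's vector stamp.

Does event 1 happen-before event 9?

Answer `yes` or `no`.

Initial: VV[0]=[0, 0, 0]
Initial: VV[1]=[0, 0, 0]
Initial: VV[2]=[0, 0, 0]
Event 1: SEND 1->0: VV[1][1]++ -> VV[1]=[0, 1, 0], msg_vec=[0, 1, 0]; VV[0]=max(VV[0],msg_vec) then VV[0][0]++ -> VV[0]=[1, 1, 0]
Event 2: LOCAL 2: VV[2][2]++ -> VV[2]=[0, 0, 1]
Event 3: LOCAL 2: VV[2][2]++ -> VV[2]=[0, 0, 2]
Event 4: LOCAL 1: VV[1][1]++ -> VV[1]=[0, 2, 0]
Event 5: SEND 2->1: VV[2][2]++ -> VV[2]=[0, 0, 3], msg_vec=[0, 0, 3]; VV[1]=max(VV[1],msg_vec) then VV[1][1]++ -> VV[1]=[0, 3, 3]
Event 6: LOCAL 2: VV[2][2]++ -> VV[2]=[0, 0, 4]
Event 7: SEND 1->2: VV[1][1]++ -> VV[1]=[0, 4, 3], msg_vec=[0, 4, 3]; VV[2]=max(VV[2],msg_vec) then VV[2][2]++ -> VV[2]=[0, 4, 5]
Event 8: SEND 1->2: VV[1][1]++ -> VV[1]=[0, 5, 3], msg_vec=[0, 5, 3]; VV[2]=max(VV[2],msg_vec) then VV[2][2]++ -> VV[2]=[0, 5, 6]
Event 9: SEND 0->1: VV[0][0]++ -> VV[0]=[2, 1, 0], msg_vec=[2, 1, 0]; VV[1]=max(VV[1],msg_vec) then VV[1][1]++ -> VV[1]=[2, 6, 3]
Event 1 stamp: [0, 1, 0]
Event 9 stamp: [2, 1, 0]
[0, 1, 0] <= [2, 1, 0]? True. Equal? False. Happens-before: True

Answer: yes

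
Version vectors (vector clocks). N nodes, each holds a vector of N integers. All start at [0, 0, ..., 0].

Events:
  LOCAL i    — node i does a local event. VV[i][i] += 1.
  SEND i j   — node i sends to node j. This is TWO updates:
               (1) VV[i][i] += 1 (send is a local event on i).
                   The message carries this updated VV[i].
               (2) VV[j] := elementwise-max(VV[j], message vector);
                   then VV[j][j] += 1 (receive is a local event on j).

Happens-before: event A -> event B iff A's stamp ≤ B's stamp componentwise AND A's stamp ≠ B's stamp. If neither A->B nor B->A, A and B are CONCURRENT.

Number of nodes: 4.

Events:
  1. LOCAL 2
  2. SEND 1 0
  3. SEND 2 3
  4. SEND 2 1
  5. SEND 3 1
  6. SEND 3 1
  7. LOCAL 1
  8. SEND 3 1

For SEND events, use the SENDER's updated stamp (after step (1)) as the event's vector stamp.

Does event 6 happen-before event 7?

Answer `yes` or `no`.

Initial: VV[0]=[0, 0, 0, 0]
Initial: VV[1]=[0, 0, 0, 0]
Initial: VV[2]=[0, 0, 0, 0]
Initial: VV[3]=[0, 0, 0, 0]
Event 1: LOCAL 2: VV[2][2]++ -> VV[2]=[0, 0, 1, 0]
Event 2: SEND 1->0: VV[1][1]++ -> VV[1]=[0, 1, 0, 0], msg_vec=[0, 1, 0, 0]; VV[0]=max(VV[0],msg_vec) then VV[0][0]++ -> VV[0]=[1, 1, 0, 0]
Event 3: SEND 2->3: VV[2][2]++ -> VV[2]=[0, 0, 2, 0], msg_vec=[0, 0, 2, 0]; VV[3]=max(VV[3],msg_vec) then VV[3][3]++ -> VV[3]=[0, 0, 2, 1]
Event 4: SEND 2->1: VV[2][2]++ -> VV[2]=[0, 0, 3, 0], msg_vec=[0, 0, 3, 0]; VV[1]=max(VV[1],msg_vec) then VV[1][1]++ -> VV[1]=[0, 2, 3, 0]
Event 5: SEND 3->1: VV[3][3]++ -> VV[3]=[0, 0, 2, 2], msg_vec=[0, 0, 2, 2]; VV[1]=max(VV[1],msg_vec) then VV[1][1]++ -> VV[1]=[0, 3, 3, 2]
Event 6: SEND 3->1: VV[3][3]++ -> VV[3]=[0, 0, 2, 3], msg_vec=[0, 0, 2, 3]; VV[1]=max(VV[1],msg_vec) then VV[1][1]++ -> VV[1]=[0, 4, 3, 3]
Event 7: LOCAL 1: VV[1][1]++ -> VV[1]=[0, 5, 3, 3]
Event 8: SEND 3->1: VV[3][3]++ -> VV[3]=[0, 0, 2, 4], msg_vec=[0, 0, 2, 4]; VV[1]=max(VV[1],msg_vec) then VV[1][1]++ -> VV[1]=[0, 6, 3, 4]
Event 6 stamp: [0, 0, 2, 3]
Event 7 stamp: [0, 5, 3, 3]
[0, 0, 2, 3] <= [0, 5, 3, 3]? True. Equal? False. Happens-before: True

Answer: yes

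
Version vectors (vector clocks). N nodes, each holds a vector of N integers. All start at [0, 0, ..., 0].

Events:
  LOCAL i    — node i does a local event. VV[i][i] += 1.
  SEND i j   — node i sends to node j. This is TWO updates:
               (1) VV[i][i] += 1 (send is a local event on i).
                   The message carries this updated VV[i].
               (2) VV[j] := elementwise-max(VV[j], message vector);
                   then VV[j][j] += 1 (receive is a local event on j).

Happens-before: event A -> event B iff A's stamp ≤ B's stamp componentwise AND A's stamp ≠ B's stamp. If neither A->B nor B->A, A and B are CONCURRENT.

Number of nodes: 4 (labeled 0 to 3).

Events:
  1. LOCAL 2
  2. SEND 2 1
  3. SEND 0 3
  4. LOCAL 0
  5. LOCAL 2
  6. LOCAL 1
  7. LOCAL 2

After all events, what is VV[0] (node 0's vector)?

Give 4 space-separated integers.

Answer: 2 0 0 0

Derivation:
Initial: VV[0]=[0, 0, 0, 0]
Initial: VV[1]=[0, 0, 0, 0]
Initial: VV[2]=[0, 0, 0, 0]
Initial: VV[3]=[0, 0, 0, 0]
Event 1: LOCAL 2: VV[2][2]++ -> VV[2]=[0, 0, 1, 0]
Event 2: SEND 2->1: VV[2][2]++ -> VV[2]=[0, 0, 2, 0], msg_vec=[0, 0, 2, 0]; VV[1]=max(VV[1],msg_vec) then VV[1][1]++ -> VV[1]=[0, 1, 2, 0]
Event 3: SEND 0->3: VV[0][0]++ -> VV[0]=[1, 0, 0, 0], msg_vec=[1, 0, 0, 0]; VV[3]=max(VV[3],msg_vec) then VV[3][3]++ -> VV[3]=[1, 0, 0, 1]
Event 4: LOCAL 0: VV[0][0]++ -> VV[0]=[2, 0, 0, 0]
Event 5: LOCAL 2: VV[2][2]++ -> VV[2]=[0, 0, 3, 0]
Event 6: LOCAL 1: VV[1][1]++ -> VV[1]=[0, 2, 2, 0]
Event 7: LOCAL 2: VV[2][2]++ -> VV[2]=[0, 0, 4, 0]
Final vectors: VV[0]=[2, 0, 0, 0]; VV[1]=[0, 2, 2, 0]; VV[2]=[0, 0, 4, 0]; VV[3]=[1, 0, 0, 1]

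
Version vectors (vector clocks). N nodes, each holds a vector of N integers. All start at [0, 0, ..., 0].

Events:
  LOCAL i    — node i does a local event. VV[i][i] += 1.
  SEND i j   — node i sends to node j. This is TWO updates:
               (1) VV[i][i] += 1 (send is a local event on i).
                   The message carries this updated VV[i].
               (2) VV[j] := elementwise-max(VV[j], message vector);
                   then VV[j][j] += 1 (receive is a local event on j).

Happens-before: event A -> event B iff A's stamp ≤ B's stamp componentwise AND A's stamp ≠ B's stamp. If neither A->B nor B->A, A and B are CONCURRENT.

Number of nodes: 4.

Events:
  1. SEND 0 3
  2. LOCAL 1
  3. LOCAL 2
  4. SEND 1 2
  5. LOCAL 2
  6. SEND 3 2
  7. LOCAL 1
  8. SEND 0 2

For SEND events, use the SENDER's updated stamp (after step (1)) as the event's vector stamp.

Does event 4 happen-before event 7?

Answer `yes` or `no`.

Initial: VV[0]=[0, 0, 0, 0]
Initial: VV[1]=[0, 0, 0, 0]
Initial: VV[2]=[0, 0, 0, 0]
Initial: VV[3]=[0, 0, 0, 0]
Event 1: SEND 0->3: VV[0][0]++ -> VV[0]=[1, 0, 0, 0], msg_vec=[1, 0, 0, 0]; VV[3]=max(VV[3],msg_vec) then VV[3][3]++ -> VV[3]=[1, 0, 0, 1]
Event 2: LOCAL 1: VV[1][1]++ -> VV[1]=[0, 1, 0, 0]
Event 3: LOCAL 2: VV[2][2]++ -> VV[2]=[0, 0, 1, 0]
Event 4: SEND 1->2: VV[1][1]++ -> VV[1]=[0, 2, 0, 0], msg_vec=[0, 2, 0, 0]; VV[2]=max(VV[2],msg_vec) then VV[2][2]++ -> VV[2]=[0, 2, 2, 0]
Event 5: LOCAL 2: VV[2][2]++ -> VV[2]=[0, 2, 3, 0]
Event 6: SEND 3->2: VV[3][3]++ -> VV[3]=[1, 0, 0, 2], msg_vec=[1, 0, 0, 2]; VV[2]=max(VV[2],msg_vec) then VV[2][2]++ -> VV[2]=[1, 2, 4, 2]
Event 7: LOCAL 1: VV[1][1]++ -> VV[1]=[0, 3, 0, 0]
Event 8: SEND 0->2: VV[0][0]++ -> VV[0]=[2, 0, 0, 0], msg_vec=[2, 0, 0, 0]; VV[2]=max(VV[2],msg_vec) then VV[2][2]++ -> VV[2]=[2, 2, 5, 2]
Event 4 stamp: [0, 2, 0, 0]
Event 7 stamp: [0, 3, 0, 0]
[0, 2, 0, 0] <= [0, 3, 0, 0]? True. Equal? False. Happens-before: True

Answer: yes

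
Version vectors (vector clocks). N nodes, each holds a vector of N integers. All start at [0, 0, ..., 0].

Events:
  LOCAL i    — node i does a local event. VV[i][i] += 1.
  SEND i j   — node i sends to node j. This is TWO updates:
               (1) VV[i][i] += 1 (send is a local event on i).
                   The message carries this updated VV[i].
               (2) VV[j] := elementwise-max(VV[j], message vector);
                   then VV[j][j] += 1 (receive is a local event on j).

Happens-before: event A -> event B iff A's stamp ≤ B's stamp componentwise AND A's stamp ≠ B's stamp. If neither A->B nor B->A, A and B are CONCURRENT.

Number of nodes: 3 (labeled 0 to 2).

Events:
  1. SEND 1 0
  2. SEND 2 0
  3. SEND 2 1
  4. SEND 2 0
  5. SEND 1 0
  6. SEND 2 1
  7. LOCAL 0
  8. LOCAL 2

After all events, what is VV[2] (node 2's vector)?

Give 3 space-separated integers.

Answer: 0 0 5

Derivation:
Initial: VV[0]=[0, 0, 0]
Initial: VV[1]=[0, 0, 0]
Initial: VV[2]=[0, 0, 0]
Event 1: SEND 1->0: VV[1][1]++ -> VV[1]=[0, 1, 0], msg_vec=[0, 1, 0]; VV[0]=max(VV[0],msg_vec) then VV[0][0]++ -> VV[0]=[1, 1, 0]
Event 2: SEND 2->0: VV[2][2]++ -> VV[2]=[0, 0, 1], msg_vec=[0, 0, 1]; VV[0]=max(VV[0],msg_vec) then VV[0][0]++ -> VV[0]=[2, 1, 1]
Event 3: SEND 2->1: VV[2][2]++ -> VV[2]=[0, 0, 2], msg_vec=[0, 0, 2]; VV[1]=max(VV[1],msg_vec) then VV[1][1]++ -> VV[1]=[0, 2, 2]
Event 4: SEND 2->0: VV[2][2]++ -> VV[2]=[0, 0, 3], msg_vec=[0, 0, 3]; VV[0]=max(VV[0],msg_vec) then VV[0][0]++ -> VV[0]=[3, 1, 3]
Event 5: SEND 1->0: VV[1][1]++ -> VV[1]=[0, 3, 2], msg_vec=[0, 3, 2]; VV[0]=max(VV[0],msg_vec) then VV[0][0]++ -> VV[0]=[4, 3, 3]
Event 6: SEND 2->1: VV[2][2]++ -> VV[2]=[0, 0, 4], msg_vec=[0, 0, 4]; VV[1]=max(VV[1],msg_vec) then VV[1][1]++ -> VV[1]=[0, 4, 4]
Event 7: LOCAL 0: VV[0][0]++ -> VV[0]=[5, 3, 3]
Event 8: LOCAL 2: VV[2][2]++ -> VV[2]=[0, 0, 5]
Final vectors: VV[0]=[5, 3, 3]; VV[1]=[0, 4, 4]; VV[2]=[0, 0, 5]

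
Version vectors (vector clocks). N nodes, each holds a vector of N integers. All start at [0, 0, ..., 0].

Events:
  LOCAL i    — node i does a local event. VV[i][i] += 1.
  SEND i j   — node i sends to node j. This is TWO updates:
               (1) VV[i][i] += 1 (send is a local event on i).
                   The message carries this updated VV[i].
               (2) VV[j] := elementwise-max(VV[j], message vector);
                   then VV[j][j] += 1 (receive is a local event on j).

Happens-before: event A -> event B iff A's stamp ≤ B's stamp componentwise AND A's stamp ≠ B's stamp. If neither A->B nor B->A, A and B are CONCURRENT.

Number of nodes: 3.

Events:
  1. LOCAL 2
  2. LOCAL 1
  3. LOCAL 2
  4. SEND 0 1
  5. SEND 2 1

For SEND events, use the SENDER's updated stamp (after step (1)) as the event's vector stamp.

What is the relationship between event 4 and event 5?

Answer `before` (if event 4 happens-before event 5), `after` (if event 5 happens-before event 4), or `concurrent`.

Answer: concurrent

Derivation:
Initial: VV[0]=[0, 0, 0]
Initial: VV[1]=[0, 0, 0]
Initial: VV[2]=[0, 0, 0]
Event 1: LOCAL 2: VV[2][2]++ -> VV[2]=[0, 0, 1]
Event 2: LOCAL 1: VV[1][1]++ -> VV[1]=[0, 1, 0]
Event 3: LOCAL 2: VV[2][2]++ -> VV[2]=[0, 0, 2]
Event 4: SEND 0->1: VV[0][0]++ -> VV[0]=[1, 0, 0], msg_vec=[1, 0, 0]; VV[1]=max(VV[1],msg_vec) then VV[1][1]++ -> VV[1]=[1, 2, 0]
Event 5: SEND 2->1: VV[2][2]++ -> VV[2]=[0, 0, 3], msg_vec=[0, 0, 3]; VV[1]=max(VV[1],msg_vec) then VV[1][1]++ -> VV[1]=[1, 3, 3]
Event 4 stamp: [1, 0, 0]
Event 5 stamp: [0, 0, 3]
[1, 0, 0] <= [0, 0, 3]? False
[0, 0, 3] <= [1, 0, 0]? False
Relation: concurrent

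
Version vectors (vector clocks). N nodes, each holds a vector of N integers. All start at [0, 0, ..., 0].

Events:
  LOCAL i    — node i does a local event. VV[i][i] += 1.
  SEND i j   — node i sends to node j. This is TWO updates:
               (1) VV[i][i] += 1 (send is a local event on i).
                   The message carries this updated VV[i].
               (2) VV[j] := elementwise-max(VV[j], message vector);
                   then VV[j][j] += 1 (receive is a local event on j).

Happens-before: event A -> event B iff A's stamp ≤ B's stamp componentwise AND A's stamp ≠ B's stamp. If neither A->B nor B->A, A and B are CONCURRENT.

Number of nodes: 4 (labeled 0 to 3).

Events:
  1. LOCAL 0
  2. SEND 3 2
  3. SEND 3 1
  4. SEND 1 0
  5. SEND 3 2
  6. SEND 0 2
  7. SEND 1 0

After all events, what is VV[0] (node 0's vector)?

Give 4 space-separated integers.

Answer: 4 3 0 2

Derivation:
Initial: VV[0]=[0, 0, 0, 0]
Initial: VV[1]=[0, 0, 0, 0]
Initial: VV[2]=[0, 0, 0, 0]
Initial: VV[3]=[0, 0, 0, 0]
Event 1: LOCAL 0: VV[0][0]++ -> VV[0]=[1, 0, 0, 0]
Event 2: SEND 3->2: VV[3][3]++ -> VV[3]=[0, 0, 0, 1], msg_vec=[0, 0, 0, 1]; VV[2]=max(VV[2],msg_vec) then VV[2][2]++ -> VV[2]=[0, 0, 1, 1]
Event 3: SEND 3->1: VV[3][3]++ -> VV[3]=[0, 0, 0, 2], msg_vec=[0, 0, 0, 2]; VV[1]=max(VV[1],msg_vec) then VV[1][1]++ -> VV[1]=[0, 1, 0, 2]
Event 4: SEND 1->0: VV[1][1]++ -> VV[1]=[0, 2, 0, 2], msg_vec=[0, 2, 0, 2]; VV[0]=max(VV[0],msg_vec) then VV[0][0]++ -> VV[0]=[2, 2, 0, 2]
Event 5: SEND 3->2: VV[3][3]++ -> VV[3]=[0, 0, 0, 3], msg_vec=[0, 0, 0, 3]; VV[2]=max(VV[2],msg_vec) then VV[2][2]++ -> VV[2]=[0, 0, 2, 3]
Event 6: SEND 0->2: VV[0][0]++ -> VV[0]=[3, 2, 0, 2], msg_vec=[3, 2, 0, 2]; VV[2]=max(VV[2],msg_vec) then VV[2][2]++ -> VV[2]=[3, 2, 3, 3]
Event 7: SEND 1->0: VV[1][1]++ -> VV[1]=[0, 3, 0, 2], msg_vec=[0, 3, 0, 2]; VV[0]=max(VV[0],msg_vec) then VV[0][0]++ -> VV[0]=[4, 3, 0, 2]
Final vectors: VV[0]=[4, 3, 0, 2]; VV[1]=[0, 3, 0, 2]; VV[2]=[3, 2, 3, 3]; VV[3]=[0, 0, 0, 3]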